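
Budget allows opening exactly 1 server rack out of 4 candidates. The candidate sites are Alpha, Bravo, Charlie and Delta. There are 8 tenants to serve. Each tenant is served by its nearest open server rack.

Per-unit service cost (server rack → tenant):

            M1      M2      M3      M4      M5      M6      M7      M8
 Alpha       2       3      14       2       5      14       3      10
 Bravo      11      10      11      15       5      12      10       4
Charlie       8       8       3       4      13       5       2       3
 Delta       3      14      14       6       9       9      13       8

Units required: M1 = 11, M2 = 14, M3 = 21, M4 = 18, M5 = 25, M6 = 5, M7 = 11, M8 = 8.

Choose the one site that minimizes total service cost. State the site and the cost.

With exactly 1 open, each tenant uses its cheapest among the chosen.
{Alpha}: M1→Alpha 2·11=22, M2→Alpha 3·14=42, M3→Alpha 14·21=294, M4→Alpha 2·18=36, M5→Alpha 5·25=125, M6→Alpha 14·5=70, M7→Alpha 3·11=33, M8→Alpha 10·8=80. Service cost 702.
{Charlie}: service cost 731
{Bravo}: service cost 1089
Among all 4 size-1 choices, {Alpha} is lowest.

Choose Alpha only; total service cost 702.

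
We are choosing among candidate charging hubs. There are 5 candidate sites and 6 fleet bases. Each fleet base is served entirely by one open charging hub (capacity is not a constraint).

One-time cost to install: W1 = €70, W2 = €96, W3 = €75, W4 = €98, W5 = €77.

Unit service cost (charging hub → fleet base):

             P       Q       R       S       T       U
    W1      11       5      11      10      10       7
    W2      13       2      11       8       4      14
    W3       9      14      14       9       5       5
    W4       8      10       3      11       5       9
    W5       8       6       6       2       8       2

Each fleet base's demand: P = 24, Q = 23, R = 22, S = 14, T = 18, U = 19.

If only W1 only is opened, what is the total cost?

Each fleet base is assigned to its cheapest site among the open ones.
{W1}: P→W1 11·24=264, Q→W1 5·23=115, R→W1 11·22=242, S→W1 10·14=140, T→W1 10·18=180, U→W1 7·19=133. Service 1074; fixed 70; total 1144.

Total cost: 1144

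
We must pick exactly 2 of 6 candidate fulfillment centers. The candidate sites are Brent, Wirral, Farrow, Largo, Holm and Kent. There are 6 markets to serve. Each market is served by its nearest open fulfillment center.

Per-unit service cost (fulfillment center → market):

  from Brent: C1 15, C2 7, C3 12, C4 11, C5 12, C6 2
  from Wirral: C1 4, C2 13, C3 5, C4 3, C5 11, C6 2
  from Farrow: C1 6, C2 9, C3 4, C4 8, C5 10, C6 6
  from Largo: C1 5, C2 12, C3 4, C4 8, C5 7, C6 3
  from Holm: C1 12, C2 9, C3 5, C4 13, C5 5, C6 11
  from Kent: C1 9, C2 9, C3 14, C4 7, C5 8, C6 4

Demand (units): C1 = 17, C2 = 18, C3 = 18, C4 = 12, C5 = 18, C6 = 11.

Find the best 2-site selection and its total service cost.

Choose Wirral and Holm; total service cost 468.

With exactly 2 open, each market uses its cheapest among the chosen.
{Wirral, Holm}: C1→Wirral 4·17=68, C2→Holm 9·18=162, C3→Wirral 5·18=90, C4→Wirral 3·12=36, C5→Holm 5·18=90, C6→Wirral 2·11=22. Service cost 468.
{Wirral, Kent}: service cost 522
{Brent, Largo}: service cost 527
Among all 15 size-2 choices, {Wirral, Holm} is lowest.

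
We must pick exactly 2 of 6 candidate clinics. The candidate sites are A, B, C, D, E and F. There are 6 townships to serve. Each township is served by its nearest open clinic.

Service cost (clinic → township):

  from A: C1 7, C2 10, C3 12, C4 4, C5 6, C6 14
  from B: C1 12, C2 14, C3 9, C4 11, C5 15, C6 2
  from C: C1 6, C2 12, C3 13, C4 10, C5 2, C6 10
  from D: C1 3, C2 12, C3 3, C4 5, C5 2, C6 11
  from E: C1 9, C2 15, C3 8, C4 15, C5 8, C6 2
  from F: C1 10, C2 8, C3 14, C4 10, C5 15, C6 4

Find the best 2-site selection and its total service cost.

With exactly 2 open, each township uses its cheapest among the chosen.
{D, F}: C1→D 3, C2→F 8, C3→D 3, C4→D 5, C5→D 2, C6→F 4. Service cost 25.
{B, D}: service cost 27
{D, E}: service cost 27
Among all 15 size-2 choices, {D, F} is lowest.

Choose D and F; total service cost 25.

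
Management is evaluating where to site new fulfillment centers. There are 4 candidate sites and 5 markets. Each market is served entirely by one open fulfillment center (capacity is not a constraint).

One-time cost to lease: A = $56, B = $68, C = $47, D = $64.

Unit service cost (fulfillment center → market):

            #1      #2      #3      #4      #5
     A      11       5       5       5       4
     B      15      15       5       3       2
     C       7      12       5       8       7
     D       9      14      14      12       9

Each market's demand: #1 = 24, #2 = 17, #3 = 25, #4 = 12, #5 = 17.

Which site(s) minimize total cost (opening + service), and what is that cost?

For any fixed open set, each market goes to its cheapest open site; total = fixed + service.
{A, C}: #1→C 7·24=168, #2→A 5·17=85, #3→A 5·25=125, #4→A 5·12=60, #5→A 4·17=68. Service 506; fixed 103; total 609.
{A, B, C}: service 448 + fixed 171 = 619
{A}: #1→A 11·24=264, #2→A 5·17=85, #3→A 5·25=125, #4→A 5·12=60, #5→A 4·17=68. Service 602; fixed 56; total 658.
{A, B, C, D}: #1→C 7·24=168, #2→A 5·17=85, #3→A 5·25=125, #4→B 3·12=36, #5→B 2·17=34. Service 448; fixed 235; total 683.
(All 15 nonempty subsets were checked; A and C is lowest.)

Open A and C; minimum total cost 609.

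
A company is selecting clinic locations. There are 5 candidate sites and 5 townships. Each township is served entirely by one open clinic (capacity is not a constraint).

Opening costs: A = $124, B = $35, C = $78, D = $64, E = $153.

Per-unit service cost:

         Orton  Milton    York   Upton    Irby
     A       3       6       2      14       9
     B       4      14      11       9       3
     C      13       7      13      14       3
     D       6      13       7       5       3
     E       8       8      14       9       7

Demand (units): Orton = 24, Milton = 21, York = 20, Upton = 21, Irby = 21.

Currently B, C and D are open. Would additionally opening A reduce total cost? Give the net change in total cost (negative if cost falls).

Current service cost with {B, C, D}: 551.
Adding A: each township re-picks its cheapest; new service cost 406, saving 145.
Extra fixed cost: 124. Net change = 124 − 145 = -21.
(Totals: 728 → 707.)

Yes — net change −21 (cost falls by 21).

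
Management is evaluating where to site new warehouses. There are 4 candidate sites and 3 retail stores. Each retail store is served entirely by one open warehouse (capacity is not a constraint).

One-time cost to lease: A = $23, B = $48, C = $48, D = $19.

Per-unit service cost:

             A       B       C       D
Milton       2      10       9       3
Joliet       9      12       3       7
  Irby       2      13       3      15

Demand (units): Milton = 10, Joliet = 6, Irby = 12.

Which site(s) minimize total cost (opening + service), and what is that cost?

For any fixed open set, each retail store goes to its cheapest open site; total = fixed + service.
{A}: Milton→A 2·10=20, Joliet→A 9·6=54, Irby→A 2·12=24. Service 98; fixed 23; total 121.
{A, D}: service 86 + fixed 42 = 128
{A, C}: Milton→A 2·10=20, Joliet→C 3·6=18, Irby→A 2·12=24. Service 62; fixed 71; total 133.
{A, B, C, D}: Milton→A 2·10=20, Joliet→C 3·6=18, Irby→A 2·12=24. Service 62; fixed 138; total 200.
No other subset beats 121.

Open A only; minimum total cost 121.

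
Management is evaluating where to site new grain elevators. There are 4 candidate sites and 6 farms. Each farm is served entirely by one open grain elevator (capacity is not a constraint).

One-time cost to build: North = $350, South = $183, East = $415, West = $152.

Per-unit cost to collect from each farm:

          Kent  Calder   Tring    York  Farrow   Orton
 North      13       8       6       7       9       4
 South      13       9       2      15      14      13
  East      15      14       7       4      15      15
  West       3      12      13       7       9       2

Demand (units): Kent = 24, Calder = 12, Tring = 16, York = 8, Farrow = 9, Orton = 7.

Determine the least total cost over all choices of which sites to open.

Minimum total cost: 698

For any fixed open set, each farm goes to its cheapest open site; total = fixed + service.
{South, West}: Kent→West 3·24=72, Calder→South 9·12=108, Tring→South 2·16=32, York→West 7·8=56, Farrow→West 9·9=81, Orton→West 2·7=14. Service 363; fixed 335; total 698.
{West}: service 575 + fixed 152 = 727
{North, West}: service 415 + fixed 502 = 917
{North, South, East, West}: service 327 + fixed 1100 = 1427
(All 15 nonempty subsets were checked; South and West is lowest.)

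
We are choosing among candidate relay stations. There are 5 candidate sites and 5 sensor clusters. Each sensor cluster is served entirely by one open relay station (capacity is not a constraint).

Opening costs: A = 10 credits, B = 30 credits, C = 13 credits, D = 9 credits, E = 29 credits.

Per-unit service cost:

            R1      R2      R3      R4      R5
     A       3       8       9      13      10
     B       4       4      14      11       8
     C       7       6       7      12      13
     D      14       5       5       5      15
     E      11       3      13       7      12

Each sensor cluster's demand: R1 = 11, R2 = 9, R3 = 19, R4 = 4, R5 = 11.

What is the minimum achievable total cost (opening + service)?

Minimum total cost: 321

For any fixed open set, each sensor cluster goes to its cheapest open site; total = fixed + service.
{A, B, D}: R1→A 3·11=33, R2→B 4·9=36, R3→D 5·19=95, R4→D 5·4=20, R5→B 8·11=88. Service 272; fixed 49; total 321.
{A, D}: R1→A 3·11=33, R2→D 5·9=45, R3→D 5·19=95, R4→D 5·4=20, R5→A 10·11=110. Service 303; fixed 19; total 322.
{B, D}: service 283 + fixed 39 = 322
{A, B, C, D, E}: service 263 + fixed 91 = 354
No other subset beats 321.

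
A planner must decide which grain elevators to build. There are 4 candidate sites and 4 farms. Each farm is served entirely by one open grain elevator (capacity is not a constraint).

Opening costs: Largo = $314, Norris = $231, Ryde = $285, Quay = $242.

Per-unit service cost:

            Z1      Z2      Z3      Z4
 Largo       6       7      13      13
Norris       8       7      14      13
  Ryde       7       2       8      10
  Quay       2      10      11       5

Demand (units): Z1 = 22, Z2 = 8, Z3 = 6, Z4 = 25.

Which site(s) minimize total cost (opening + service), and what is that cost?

Open Quay only; minimum total cost 557.

For any fixed open set, each farm goes to its cheapest open site; total = fixed + service.
{Quay}: Z1→Quay 2·22=44, Z2→Quay 10·8=80, Z3→Quay 11·6=66, Z4→Quay 5·25=125. Service 315; fixed 242; total 557.
{Ryde}: Z1→Ryde 7·22=154, Z2→Ryde 2·8=16, Z3→Ryde 8·6=48, Z4→Ryde 10·25=250. Service 468; fixed 285; total 753.
{Ryde, Quay}: service 233 + fixed 527 = 760
{Largo, Norris, Ryde, Quay}: Z1→Quay 2·22=44, Z2→Ryde 2·8=16, Z3→Ryde 8·6=48, Z4→Quay 5·25=125. Service 233; fixed 1072; total 1305.
No other subset beats 557.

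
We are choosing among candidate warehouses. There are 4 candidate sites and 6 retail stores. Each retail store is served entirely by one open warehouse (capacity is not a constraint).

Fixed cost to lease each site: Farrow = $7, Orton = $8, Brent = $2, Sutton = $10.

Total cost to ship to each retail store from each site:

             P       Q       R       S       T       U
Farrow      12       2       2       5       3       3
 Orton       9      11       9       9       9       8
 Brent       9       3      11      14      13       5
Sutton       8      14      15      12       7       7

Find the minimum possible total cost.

Minimum total cost: 33

For any fixed open set, each retail store goes to its cheapest open site; total = fixed + service.
{Farrow, Brent}: P→Brent 9, Q→Farrow 2, R→Farrow 2, S→Farrow 5, T→Farrow 3, U→Farrow 3. Service 24; fixed 9; total 33.
{Farrow}: service 27 + fixed 7 = 34
{Farrow, Orton}: service 24 + fixed 15 = 39
{Farrow, Orton, Brent, Sutton}: P→Sutton 8, Q→Farrow 2, R→Farrow 2, S→Farrow 5, T→Farrow 3, U→Farrow 3. Service 23; fixed 27; total 50.
No other subset beats 33.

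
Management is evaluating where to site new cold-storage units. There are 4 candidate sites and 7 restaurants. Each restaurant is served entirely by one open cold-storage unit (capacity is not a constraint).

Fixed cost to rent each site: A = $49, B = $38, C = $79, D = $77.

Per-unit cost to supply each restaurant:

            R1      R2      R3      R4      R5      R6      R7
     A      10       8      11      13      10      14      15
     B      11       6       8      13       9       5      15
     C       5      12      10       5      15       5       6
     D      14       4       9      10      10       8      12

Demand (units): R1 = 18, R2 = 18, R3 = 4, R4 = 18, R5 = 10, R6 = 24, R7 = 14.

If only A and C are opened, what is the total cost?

Total cost: 796

Each restaurant is assigned to its cheapest site among the open ones.
{A, C}: R1→C 5·18=90, R2→A 8·18=144, R3→C 10·4=40, R4→C 5·18=90, R5→A 10·10=100, R6→C 5·24=120, R7→C 6·14=84. Service 668; fixed 128; total 796.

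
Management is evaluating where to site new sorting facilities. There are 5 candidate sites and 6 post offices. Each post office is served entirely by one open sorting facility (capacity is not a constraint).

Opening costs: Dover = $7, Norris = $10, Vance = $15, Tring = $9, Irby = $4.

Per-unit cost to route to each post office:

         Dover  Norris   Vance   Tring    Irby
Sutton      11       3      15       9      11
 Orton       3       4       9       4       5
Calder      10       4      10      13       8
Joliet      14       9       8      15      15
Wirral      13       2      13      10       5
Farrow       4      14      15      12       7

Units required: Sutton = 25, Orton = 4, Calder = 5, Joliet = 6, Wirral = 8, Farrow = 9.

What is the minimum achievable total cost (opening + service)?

For any fixed open set, each post office goes to its cheapest open site; total = fixed + service.
{Dover, Norris}: Sutton→Norris 3·25=75, Orton→Dover 3·4=12, Calder→Norris 4·5=20, Joliet→Norris 9·6=54, Wirral→Norris 2·8=16, Farrow→Dover 4·9=36. Service 213; fixed 17; total 230.
{Dover, Norris, Irby}: service 213 + fixed 21 = 234
{Dover, Norris, Vance}: service 207 + fixed 32 = 239
{Dover, Norris, Vance, Tring, Irby}: Sutton→Norris 3·25=75, Orton→Dover 3·4=12, Calder→Norris 4·5=20, Joliet→Vance 8·6=48, Wirral→Norris 2·8=16, Farrow→Dover 4·9=36. Service 207; fixed 45; total 252.
No other subset beats 230.

Minimum total cost: 230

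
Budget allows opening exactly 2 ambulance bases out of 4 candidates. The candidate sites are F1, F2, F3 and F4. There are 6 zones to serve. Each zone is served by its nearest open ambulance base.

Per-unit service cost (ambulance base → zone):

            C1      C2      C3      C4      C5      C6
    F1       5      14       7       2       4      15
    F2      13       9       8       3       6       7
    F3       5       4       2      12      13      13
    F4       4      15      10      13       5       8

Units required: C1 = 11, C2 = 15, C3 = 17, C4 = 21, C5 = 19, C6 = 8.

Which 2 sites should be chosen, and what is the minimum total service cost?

Choose F1 and F3; total service cost 371.

With exactly 2 open, each zone uses its cheapest among the chosen.
{F1, F3}: C1→F1 5·11=55, C2→F3 4·15=60, C3→F3 2·17=34, C4→F1 2·21=42, C5→F1 4·19=76, C6→F3 13·8=104. Service cost 371.
{F2, F3}: service cost 382
{F1, F2}: service cost 483
Among all 6 size-2 choices, {F1, F3} is lowest.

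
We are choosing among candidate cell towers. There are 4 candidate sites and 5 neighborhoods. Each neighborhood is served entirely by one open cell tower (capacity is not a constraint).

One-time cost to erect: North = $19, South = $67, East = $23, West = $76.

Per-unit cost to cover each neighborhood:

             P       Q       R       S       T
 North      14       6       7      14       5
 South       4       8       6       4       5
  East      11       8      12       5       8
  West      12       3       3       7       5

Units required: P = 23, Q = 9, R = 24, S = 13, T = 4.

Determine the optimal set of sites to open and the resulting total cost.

Open South and West; minimum total cost 406.

For any fixed open set, each neighborhood goes to its cheapest open site; total = fixed + service.
{South, West}: P→South 4·23=92, Q→West 3·9=27, R→West 3·24=72, S→South 4·13=52, T→South 5·4=20. Service 263; fixed 143; total 406.
{North, South, West}: P→South 4·23=92, Q→West 3·9=27, R→West 3·24=72, S→South 4·13=52, T→North 5·4=20. Service 263; fixed 162; total 425.
{South, East, West}: service 263 + fixed 166 = 429
{North, South, East, West}: service 263 + fixed 185 = 448
No other subset beats 406.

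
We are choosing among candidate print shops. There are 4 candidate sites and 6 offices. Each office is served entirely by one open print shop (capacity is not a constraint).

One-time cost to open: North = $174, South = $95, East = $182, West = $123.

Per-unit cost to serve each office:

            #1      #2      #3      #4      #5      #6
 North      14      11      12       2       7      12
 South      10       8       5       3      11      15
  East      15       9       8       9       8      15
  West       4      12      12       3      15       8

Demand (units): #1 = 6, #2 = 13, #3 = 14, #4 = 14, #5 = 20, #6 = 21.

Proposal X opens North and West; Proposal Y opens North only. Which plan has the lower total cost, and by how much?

Proposal X is cheaper by 21.

Proposal X: {North, West}: #1→West 4·6=24, #2→North 11·13=143, #3→North 12·14=168, #4→North 2·14=28, #5→North 7·20=140, #6→West 8·21=168. Service 671; fixed 297; total 968.
Proposal Y: {North}: #1→North 14·6=84, #2→North 11·13=143, #3→North 12·14=168, #4→North 2·14=28, #5→North 7·20=140, #6→North 12·21=252. Service 815; fixed 174; total 989.
Difference: |968 − 989| = 21.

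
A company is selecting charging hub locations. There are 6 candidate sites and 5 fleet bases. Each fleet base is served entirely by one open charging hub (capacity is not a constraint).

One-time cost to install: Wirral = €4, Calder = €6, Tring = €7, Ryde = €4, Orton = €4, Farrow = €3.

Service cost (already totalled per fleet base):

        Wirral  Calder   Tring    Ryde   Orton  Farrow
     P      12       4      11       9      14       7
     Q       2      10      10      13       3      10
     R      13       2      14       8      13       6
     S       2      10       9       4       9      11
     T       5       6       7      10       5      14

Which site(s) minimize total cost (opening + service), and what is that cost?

For any fixed open set, each fleet base goes to its cheapest open site; total = fixed + service.
{Wirral, Calder}: P→Calder 4, Q→Wirral 2, R→Calder 2, S→Wirral 2, T→Wirral 5. Service 15; fixed 10; total 25.
{Wirral, Calder, Farrow}: P→Calder 4, Q→Wirral 2, R→Calder 2, S→Wirral 2, T→Wirral 5. Service 15; fixed 13; total 28.
{Wirral, Calder, Ryde}: service 15 + fixed 14 = 29
{Wirral, Calder, Tring, Ryde, Orton, Farrow}: P→Calder 4, Q→Wirral 2, R→Calder 2, S→Wirral 2, T→Wirral 5. Service 15; fixed 28; total 43.
No other subset beats 25.

Open Wirral and Calder; minimum total cost 25.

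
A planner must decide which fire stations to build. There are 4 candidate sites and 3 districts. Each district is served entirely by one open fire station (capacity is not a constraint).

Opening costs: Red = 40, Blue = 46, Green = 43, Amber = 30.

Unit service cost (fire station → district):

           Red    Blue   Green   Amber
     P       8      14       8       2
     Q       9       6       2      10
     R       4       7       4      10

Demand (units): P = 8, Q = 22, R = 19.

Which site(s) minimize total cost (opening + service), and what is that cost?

For any fixed open set, each district goes to its cheapest open site; total = fixed + service.
{Green, Amber}: P→Amber 2·8=16, Q→Green 2·22=44, R→Green 4·19=76. Service 136; fixed 73; total 209.
{Green}: P→Green 8·8=64, Q→Green 2·22=44, R→Green 4·19=76. Service 184; fixed 43; total 227.
{Red, Green, Amber}: P→Amber 2·8=16, Q→Green 2·22=44, R→Red 4·19=76. Service 136; fixed 113; total 249.
{Red, Blue, Green, Amber}: P→Amber 2·8=16, Q→Green 2·22=44, R→Red 4·19=76. Service 136; fixed 159; total 295.
No other subset beats 209.

Open Green and Amber; minimum total cost 209.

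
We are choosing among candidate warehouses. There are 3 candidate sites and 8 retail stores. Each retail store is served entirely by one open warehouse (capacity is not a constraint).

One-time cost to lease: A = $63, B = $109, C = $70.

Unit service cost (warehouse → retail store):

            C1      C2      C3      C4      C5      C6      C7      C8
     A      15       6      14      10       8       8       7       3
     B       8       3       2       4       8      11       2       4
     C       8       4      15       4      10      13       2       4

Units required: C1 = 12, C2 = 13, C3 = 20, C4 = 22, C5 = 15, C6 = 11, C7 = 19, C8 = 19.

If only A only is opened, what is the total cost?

Total cost: 1219

Each retail store is assigned to its cheapest site among the open ones.
{A}: C1→A 15·12=180, C2→A 6·13=78, C3→A 14·20=280, C4→A 10·22=220, C5→A 8·15=120, C6→A 8·11=88, C7→A 7·19=133, C8→A 3·19=57. Service 1156; fixed 63; total 1219.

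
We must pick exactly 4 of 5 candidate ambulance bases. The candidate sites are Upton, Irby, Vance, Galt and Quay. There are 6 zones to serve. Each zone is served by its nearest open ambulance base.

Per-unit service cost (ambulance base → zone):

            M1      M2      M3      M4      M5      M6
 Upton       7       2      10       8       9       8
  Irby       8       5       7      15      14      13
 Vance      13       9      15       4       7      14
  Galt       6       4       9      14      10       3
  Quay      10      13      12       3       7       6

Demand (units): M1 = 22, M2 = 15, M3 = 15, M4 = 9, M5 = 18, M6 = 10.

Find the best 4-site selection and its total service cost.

With exactly 4 open, each zone uses its cheapest among the chosen.
{Upton, Irby, Galt, Quay}: M1→Galt 6·22=132, M2→Upton 2·15=30, M3→Irby 7·15=105, M4→Quay 3·9=27, M5→Quay 7·18=126, M6→Galt 3·10=30. Service cost 450.
{Upton, Irby, Vance, Galt}: service cost 459
{Upton, Vance, Galt, Quay}: service cost 480
Among all 5 size-4 choices, {Upton, Irby, Galt, Quay} is lowest.

Choose Upton, Irby, Galt and Quay; total service cost 450.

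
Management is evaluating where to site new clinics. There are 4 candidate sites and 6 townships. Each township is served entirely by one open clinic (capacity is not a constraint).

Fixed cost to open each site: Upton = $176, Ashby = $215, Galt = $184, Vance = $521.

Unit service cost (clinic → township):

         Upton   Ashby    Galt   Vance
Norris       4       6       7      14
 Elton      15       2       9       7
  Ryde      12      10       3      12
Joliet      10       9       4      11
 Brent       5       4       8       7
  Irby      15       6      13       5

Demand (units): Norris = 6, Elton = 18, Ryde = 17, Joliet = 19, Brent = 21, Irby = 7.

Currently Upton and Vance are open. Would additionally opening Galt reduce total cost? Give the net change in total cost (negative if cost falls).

Current service cost with {Upton, Vance}: 684.
Adding Galt: each township re-picks its cheapest; new service cost 417, saving 267.
Extra fixed cost: 184. Net change = 184 − 267 = -83.
(Totals: 1381 → 1298.)

Yes — net change −83 (cost falls by 83).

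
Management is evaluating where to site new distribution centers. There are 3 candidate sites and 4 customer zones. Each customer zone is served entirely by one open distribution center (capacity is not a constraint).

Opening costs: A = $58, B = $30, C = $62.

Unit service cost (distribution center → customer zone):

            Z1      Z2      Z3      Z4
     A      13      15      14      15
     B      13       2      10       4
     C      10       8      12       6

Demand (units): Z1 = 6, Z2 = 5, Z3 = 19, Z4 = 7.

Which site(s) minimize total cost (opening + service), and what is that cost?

For any fixed open set, each customer zone goes to its cheapest open site; total = fixed + service.
{B}: Z1→B 13·6=78, Z2→B 2·5=10, Z3→B 10·19=190, Z4→B 4·7=28. Service 306; fixed 30; total 336.
{B, C}: service 288 + fixed 92 = 380
{A, B}: service 306 + fixed 88 = 394
{A, B, C}: service 288 + fixed 150 = 438
(All 7 nonempty subsets were checked; B only is lowest.)

Open B only; minimum total cost 336.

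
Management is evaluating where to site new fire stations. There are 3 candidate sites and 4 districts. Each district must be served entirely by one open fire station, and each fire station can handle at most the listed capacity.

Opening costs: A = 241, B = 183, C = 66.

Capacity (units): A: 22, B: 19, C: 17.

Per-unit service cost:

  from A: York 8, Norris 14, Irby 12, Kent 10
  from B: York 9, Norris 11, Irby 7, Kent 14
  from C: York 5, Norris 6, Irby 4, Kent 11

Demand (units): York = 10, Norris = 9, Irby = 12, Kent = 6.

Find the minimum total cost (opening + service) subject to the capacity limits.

Open {A, C}: York→A 8·10=80, Norris→C 6·9=54, Irby→A 12·12=144, Kent→C 11·6=66.
Loads: A carries 22/22, C carries 15/17. Service 344; fixed 307; total 651.
Next best feasible plan costs 693.

Minimum total cost: 651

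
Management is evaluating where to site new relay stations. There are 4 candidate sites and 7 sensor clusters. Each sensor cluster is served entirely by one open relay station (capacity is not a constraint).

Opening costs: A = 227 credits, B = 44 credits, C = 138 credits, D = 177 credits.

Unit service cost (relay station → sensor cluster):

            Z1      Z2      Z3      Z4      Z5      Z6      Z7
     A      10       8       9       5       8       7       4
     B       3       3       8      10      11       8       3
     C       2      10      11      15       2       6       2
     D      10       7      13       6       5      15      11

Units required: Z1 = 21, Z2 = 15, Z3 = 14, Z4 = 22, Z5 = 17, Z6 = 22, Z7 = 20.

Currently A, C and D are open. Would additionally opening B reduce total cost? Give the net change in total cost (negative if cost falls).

Yes — net change −30 (cost falls by 30).

Current service cost with {A, C, D}: 589.
Adding B: each sensor cluster re-picks its cheapest; new service cost 515, saving 74.
Extra fixed cost: 44. Net change = 44 − 74 = -30.
(Totals: 1131 → 1101.)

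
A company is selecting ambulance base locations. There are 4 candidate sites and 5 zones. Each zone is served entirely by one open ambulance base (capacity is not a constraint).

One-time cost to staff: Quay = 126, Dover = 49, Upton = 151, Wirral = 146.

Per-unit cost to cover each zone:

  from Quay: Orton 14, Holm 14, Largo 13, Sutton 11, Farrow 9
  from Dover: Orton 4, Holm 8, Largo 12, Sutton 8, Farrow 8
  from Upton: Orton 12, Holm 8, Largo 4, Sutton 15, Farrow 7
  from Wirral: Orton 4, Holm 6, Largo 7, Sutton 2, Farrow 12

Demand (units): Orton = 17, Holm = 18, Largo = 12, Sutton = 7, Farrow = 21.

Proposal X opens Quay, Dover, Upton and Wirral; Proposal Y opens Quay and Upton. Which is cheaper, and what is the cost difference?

Proposal X is cheaper by 40.

Proposal X: {Quay, Dover, Upton, Wirral}: Orton→Dover 4·17=68, Holm→Wirral 6·18=108, Largo→Upton 4·12=48, Sutton→Wirral 2·7=14, Farrow→Upton 7·21=147. Service 385; fixed 472; total 857.
Proposal Y: {Quay, Upton}: Orton→Upton 12·17=204, Holm→Upton 8·18=144, Largo→Upton 4·12=48, Sutton→Quay 11·7=77, Farrow→Upton 7·21=147. Service 620; fixed 277; total 897.
Difference: |857 − 897| = 40.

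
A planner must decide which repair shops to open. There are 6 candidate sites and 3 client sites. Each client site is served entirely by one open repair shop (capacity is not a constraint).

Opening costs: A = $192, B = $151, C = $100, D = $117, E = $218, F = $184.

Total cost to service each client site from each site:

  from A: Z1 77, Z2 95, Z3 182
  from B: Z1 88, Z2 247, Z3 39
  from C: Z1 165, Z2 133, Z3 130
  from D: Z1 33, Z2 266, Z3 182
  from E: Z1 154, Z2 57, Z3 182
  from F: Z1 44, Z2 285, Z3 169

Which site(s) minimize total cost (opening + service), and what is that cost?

For any fixed open set, each client site goes to its cheapest open site; total = fixed + service.
{B, C}: Z1→B 88, Z2→C 133, Z3→B 39. Service 260; fixed 251; total 511.
{C, D}: service 296 + fixed 217 = 513
{B}: Z1→B 88, Z2→B 247, Z3→B 39. Service 374; fixed 151; total 525.
{A, B, C, D, E, F}: Z1→D 33, Z2→E 57, Z3→B 39. Service 129; fixed 962; total 1091.
No other subset beats 511.

Open B and C; minimum total cost 511.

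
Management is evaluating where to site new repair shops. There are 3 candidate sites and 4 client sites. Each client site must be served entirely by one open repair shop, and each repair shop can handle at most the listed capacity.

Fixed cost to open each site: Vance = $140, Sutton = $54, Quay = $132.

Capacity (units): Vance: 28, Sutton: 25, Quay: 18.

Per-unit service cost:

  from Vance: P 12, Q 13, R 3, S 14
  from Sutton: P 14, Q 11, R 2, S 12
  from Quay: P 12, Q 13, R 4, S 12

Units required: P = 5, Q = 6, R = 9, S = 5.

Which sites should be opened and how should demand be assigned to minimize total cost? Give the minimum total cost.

Open {Sutton}: P→Sutton 14·5=70, Q→Sutton 11·6=66, R→Sutton 2·9=18, S→Sutton 12·5=60.
Loads: Sutton carries 25/25. Service 214; fixed 54; total 268.
Next best feasible plan costs 375.

Minimum total cost: 268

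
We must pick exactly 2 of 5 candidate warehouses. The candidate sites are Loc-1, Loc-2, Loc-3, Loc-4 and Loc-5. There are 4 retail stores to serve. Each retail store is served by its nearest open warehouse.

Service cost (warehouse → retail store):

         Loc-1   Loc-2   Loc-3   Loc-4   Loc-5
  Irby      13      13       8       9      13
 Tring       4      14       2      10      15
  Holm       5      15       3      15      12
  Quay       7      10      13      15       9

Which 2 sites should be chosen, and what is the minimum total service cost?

With exactly 2 open, each retail store uses its cheapest among the chosen.
{Loc-1, Loc-3}: Irby→Loc-3 8, Tring→Loc-3 2, Holm→Loc-3 3, Quay→Loc-1 7. Service cost 20.
{Loc-3, Loc-5}: service cost 22
{Loc-2, Loc-3}: service cost 23
Among all 10 size-2 choices, {Loc-1, Loc-3} is lowest.

Choose Loc-1 and Loc-3; total service cost 20.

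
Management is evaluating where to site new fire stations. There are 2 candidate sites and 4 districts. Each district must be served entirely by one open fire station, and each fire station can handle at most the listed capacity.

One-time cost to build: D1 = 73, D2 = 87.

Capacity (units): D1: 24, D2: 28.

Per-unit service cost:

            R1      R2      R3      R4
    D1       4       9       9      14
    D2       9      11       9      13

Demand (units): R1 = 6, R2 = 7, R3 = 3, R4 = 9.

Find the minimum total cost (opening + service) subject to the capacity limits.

Minimum total cost: 362

Open {D2}: R1→D2 9·6=54, R2→D2 11·7=77, R3→D2 9·3=27, R4→D2 13·9=117.
Loads: D2 carries 25/28. Service 275; fixed 87; total 362.
Next best feasible plan costs 391.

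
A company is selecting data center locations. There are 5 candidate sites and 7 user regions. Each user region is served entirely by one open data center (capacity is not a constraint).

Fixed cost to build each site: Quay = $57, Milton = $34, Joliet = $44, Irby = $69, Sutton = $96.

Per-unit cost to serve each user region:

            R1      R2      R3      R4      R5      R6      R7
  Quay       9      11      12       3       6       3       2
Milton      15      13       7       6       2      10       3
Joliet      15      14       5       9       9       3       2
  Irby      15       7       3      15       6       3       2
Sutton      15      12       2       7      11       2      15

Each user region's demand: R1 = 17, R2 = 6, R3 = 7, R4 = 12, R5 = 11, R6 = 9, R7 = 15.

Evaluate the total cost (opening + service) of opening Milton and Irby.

Each user region is assigned to its cheapest site among the open ones.
{Milton, Irby}: R1→Milton 15·17=255, R2→Irby 7·6=42, R3→Irby 3·7=21, R4→Milton 6·12=72, R5→Milton 2·11=22, R6→Irby 3·9=27, R7→Irby 2·15=30. Service 469; fixed 103; total 572.

Total cost: 572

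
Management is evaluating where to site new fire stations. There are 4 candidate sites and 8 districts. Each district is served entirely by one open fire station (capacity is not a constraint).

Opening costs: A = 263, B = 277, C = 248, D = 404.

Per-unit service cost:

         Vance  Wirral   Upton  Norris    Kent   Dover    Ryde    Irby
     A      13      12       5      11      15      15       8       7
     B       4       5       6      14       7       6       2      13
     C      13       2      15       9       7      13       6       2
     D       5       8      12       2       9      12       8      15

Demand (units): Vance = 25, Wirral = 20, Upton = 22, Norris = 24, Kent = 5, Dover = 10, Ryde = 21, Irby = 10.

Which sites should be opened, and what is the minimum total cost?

For any fixed open set, each district goes to its cheapest open site; total = fixed + service.
{B, C}: Vance→B 4·25=100, Wirral→C 2·20=40, Upton→B 6·22=132, Norris→C 9·24=216, Kent→B 7·5=35, Dover→B 6·10=60, Ryde→B 2·21=42, Irby→C 2·10=20. Service 645; fixed 525; total 1170.
{B}: service 935 + fixed 277 = 1212
{A, B}: service 781 + fixed 540 = 1321
{A, B, C, D}: service 455 + fixed 1192 = 1647
(All 15 nonempty subsets were checked; B and C is lowest.)

Open B and C; minimum total cost 1170.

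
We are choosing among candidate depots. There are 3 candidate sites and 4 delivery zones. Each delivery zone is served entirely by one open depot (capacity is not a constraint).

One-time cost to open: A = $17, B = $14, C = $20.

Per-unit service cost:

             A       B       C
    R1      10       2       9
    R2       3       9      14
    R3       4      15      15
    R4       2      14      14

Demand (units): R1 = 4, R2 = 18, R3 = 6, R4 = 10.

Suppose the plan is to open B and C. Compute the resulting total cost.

Each delivery zone is assigned to its cheapest site among the open ones.
{B, C}: R1→B 2·4=8, R2→B 9·18=162, R3→B 15·6=90, R4→B 14·10=140. Service 400; fixed 34; total 434.

Total cost: 434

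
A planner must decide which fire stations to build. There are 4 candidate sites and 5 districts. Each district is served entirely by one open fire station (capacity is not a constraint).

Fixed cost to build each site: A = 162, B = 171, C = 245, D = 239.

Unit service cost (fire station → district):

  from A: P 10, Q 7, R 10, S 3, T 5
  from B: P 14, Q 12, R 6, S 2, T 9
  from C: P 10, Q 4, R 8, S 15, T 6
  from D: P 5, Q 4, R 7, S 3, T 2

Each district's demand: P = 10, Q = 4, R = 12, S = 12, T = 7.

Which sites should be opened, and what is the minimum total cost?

Open D only; minimum total cost 439.

For any fixed open set, each district goes to its cheapest open site; total = fixed + service.
{D}: P→D 5·10=50, Q→D 4·4=16, R→D 7·12=84, S→D 3·12=36, T→D 2·7=14. Service 200; fixed 239; total 439.
{A}: service 319 + fixed 162 = 481
{B}: service 347 + fixed 171 = 518
{A, B, C, D}: P→D 5·10=50, Q→C 4·4=16, R→B 6·12=72, S→B 2·12=24, T→D 2·7=14. Service 176; fixed 817; total 993.
(All 15 nonempty subsets were checked; D only is lowest.)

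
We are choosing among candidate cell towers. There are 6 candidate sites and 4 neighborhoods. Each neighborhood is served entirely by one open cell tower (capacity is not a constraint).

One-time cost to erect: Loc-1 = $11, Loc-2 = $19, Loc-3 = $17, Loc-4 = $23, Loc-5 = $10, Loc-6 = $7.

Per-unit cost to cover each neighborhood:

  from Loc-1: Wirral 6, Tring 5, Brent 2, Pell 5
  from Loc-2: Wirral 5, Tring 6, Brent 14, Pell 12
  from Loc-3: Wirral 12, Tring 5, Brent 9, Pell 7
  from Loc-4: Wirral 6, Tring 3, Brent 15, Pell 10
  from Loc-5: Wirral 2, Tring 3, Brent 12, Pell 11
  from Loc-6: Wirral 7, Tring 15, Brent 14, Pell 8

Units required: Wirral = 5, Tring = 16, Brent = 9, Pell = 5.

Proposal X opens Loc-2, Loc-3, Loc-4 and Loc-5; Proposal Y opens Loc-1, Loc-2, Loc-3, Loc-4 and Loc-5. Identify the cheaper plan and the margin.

Proposal X: {Loc-2, Loc-3, Loc-4, Loc-5}: Wirral→Loc-5 2·5=10, Tring→Loc-4 3·16=48, Brent→Loc-3 9·9=81, Pell→Loc-3 7·5=35. Service 174; fixed 69; total 243.
Proposal Y: {Loc-1, Loc-2, Loc-3, Loc-4, Loc-5}: Wirral→Loc-5 2·5=10, Tring→Loc-4 3·16=48, Brent→Loc-1 2·9=18, Pell→Loc-1 5·5=25. Service 101; fixed 80; total 181.
Difference: |243 − 181| = 62.

Proposal Y is cheaper by 62.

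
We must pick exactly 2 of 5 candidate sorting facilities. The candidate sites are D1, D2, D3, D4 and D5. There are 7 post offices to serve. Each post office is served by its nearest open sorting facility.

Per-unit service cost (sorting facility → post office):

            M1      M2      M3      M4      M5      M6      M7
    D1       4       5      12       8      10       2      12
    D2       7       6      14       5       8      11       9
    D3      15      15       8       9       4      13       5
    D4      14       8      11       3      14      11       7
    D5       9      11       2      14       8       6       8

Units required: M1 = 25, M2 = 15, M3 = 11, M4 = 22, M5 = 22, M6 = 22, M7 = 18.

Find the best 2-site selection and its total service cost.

With exactly 2 open, each post office uses its cheapest among the chosen.
{D1, D3}: M1→D1 4·25=100, M2→D1 5·15=75, M3→D3 8·11=88, M4→D1 8·22=176, M5→D3 4·22=88, M6→D1 2·22=44, M7→D3 5·18=90. Service cost 661.
{D1, D5}: service cost 737
{D1, D4}: service cost 752
Among all 10 size-2 choices, {D1, D3} is lowest.

Choose D1 and D3; total service cost 661.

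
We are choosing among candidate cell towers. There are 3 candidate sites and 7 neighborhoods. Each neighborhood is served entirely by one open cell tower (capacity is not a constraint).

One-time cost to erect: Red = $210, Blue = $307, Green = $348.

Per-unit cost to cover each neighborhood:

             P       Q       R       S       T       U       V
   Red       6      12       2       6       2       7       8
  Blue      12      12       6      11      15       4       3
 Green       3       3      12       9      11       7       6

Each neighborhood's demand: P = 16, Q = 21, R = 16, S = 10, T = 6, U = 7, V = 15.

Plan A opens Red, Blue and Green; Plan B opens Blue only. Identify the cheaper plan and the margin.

Plan B is cheaper by 33.

Plan A: {Red, Blue, Green}: P→Green 3·16=48, Q→Green 3·21=63, R→Red 2·16=32, S→Red 6·10=60, T→Red 2·6=12, U→Blue 4·7=28, V→Blue 3·15=45. Service 288; fixed 865; total 1153.
Plan B: {Blue}: P→Blue 12·16=192, Q→Blue 12·21=252, R→Blue 6·16=96, S→Blue 11·10=110, T→Blue 15·6=90, U→Blue 4·7=28, V→Blue 3·15=45. Service 813; fixed 307; total 1120.
Difference: |1153 − 1120| = 33.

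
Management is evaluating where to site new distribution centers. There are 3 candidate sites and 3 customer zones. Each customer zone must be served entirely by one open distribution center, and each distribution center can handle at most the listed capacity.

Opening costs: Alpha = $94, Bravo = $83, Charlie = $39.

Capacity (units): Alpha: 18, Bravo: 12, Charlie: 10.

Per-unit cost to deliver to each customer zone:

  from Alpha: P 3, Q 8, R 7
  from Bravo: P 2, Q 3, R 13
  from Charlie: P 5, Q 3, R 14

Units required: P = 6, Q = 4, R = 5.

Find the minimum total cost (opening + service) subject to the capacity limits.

Minimum total cost: 179

Open {Alpha}: P→Alpha 3·6=18, Q→Alpha 8·4=32, R→Alpha 7·5=35.
Loads: Alpha carries 15/18. Service 85; fixed 94; total 179.
Next best feasible plan costs 198.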